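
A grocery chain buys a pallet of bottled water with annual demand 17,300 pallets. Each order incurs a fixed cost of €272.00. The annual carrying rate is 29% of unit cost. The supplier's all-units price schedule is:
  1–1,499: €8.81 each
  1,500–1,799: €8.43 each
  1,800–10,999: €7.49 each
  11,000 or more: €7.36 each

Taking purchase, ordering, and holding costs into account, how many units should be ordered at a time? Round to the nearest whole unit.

Q* ≈ 2,082 pallets

Holding cost per unit per year at price C is H = 0.29·C.
Evaluate total cost at each tier's feasible EOQ or, if the EOQ is below the tier, at the tier's minimum quantity.
Tier 1 (€8.81): EOQ = 1919.3 exceeds tier's upper bound 1499, so this tier is dominated.
Tier 2 (€8.43): EOQ = 1962.0 exceeds tier's upper bound 1799, so this tier is dominated.
EOQ at €7.49 = 2081.5 (feasible in tier 3): TC = 17,300×€7.49 + (17,300/2081.5)×272 + (2081.5/2)×0.29×€7.49 = €134,098.29.
EOQ at €7.36 = 2099.8 < 11000, so use break Q=11000: TC = 17,300×€7.36 + (17,300/11000.0)×272 + (11000.0/2)×0.29×€7.36 = €139,494.98.
Lowest total cost is €134,098.29 at Q = 2081.5.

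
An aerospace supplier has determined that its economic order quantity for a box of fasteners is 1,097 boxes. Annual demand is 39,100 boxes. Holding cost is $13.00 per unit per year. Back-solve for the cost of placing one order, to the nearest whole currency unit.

Invert the EOQ relation Q*² = 2DS/H.
From Q* = √(2DS/H): S = Q*²H / (2D) = 1,097² × 13 / (2 × 39,100) = 200.0552.

S ≈ $200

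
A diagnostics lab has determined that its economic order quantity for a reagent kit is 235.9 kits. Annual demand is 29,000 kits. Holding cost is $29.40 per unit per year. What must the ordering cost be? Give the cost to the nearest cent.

S ≈ $28.21

The basic EOQ model gives Q* = √(2DS/H); rearrange for the unknown.
From Q* = √(2DS/H): S = Q*²H / (2D) = 235.9² × 29.4 / (2 × 29,000) = 28.2082.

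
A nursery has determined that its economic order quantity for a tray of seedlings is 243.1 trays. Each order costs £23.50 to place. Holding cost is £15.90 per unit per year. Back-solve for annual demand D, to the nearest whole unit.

D ≈ 19,993 trays per year

Invert the EOQ relation Q*² = 2DS/H.
From Q* = √(2DS/H): D = Q*²H / (2S) = 243.1² × 15.9 / (2 × 23.5) = 19992.596.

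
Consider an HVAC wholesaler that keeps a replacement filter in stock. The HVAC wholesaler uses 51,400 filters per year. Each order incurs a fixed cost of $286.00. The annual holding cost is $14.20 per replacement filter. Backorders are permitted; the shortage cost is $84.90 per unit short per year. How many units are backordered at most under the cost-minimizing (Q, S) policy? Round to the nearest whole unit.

With planned backorders, Q* = √(2DS/H) · √((H+B)/B).
√(2DS/H) = √(2 × 51,400 × 286 / 14.2) = 1438.916.
√((H+B)/B) = √((14.2+84.9)/84.9) = 1.0804.
Q* ≈ 1554.599.
S* = Q* · H/(H+B) = 1554.599 × 14.2/99.1 ≈ 222.758.

S* ≈ 223 filters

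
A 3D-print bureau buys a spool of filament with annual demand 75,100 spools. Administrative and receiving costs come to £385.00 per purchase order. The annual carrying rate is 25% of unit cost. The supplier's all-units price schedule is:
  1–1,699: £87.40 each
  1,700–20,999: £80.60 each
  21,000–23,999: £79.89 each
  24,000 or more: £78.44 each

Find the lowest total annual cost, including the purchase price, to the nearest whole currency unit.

TC* ≈ £6,087,195

Holding cost per unit per year at price C is H = 0.25·C.
Candidates are each tier's EOQ (if it falls in that tier) and each price-break quantity.
EOQ at £87.40 = 1626.8 (feasible in tier 1): TC = 75,100×£87.40 + (75,100/1626.8)×385 + (1626.8/2)×0.25×£87.40 = £6,599,286.03.
EOQ at £80.60 = 1694.1 < 1700, so use break Q=1700: TC = 75,100×£80.60 + (75,100/1700.0)×385 + (1700.0/2)×0.25×£80.60 = £6,087,195.44.
EOQ at £79.89 = 1701.6 < 21000, so use break Q=21000: TC = 75,100×£79.89 + (75,100/21000.0)×385 + (21000.0/2)×0.25×£79.89 = £6,210,827.08.
EOQ at £78.44 = 1717.2 < 24000, so use break Q=24000: TC = 75,100×£78.44 + (75,100/24000.0)×385 + (24000.0/2)×0.25×£78.44 = £6,127,368.73.
Lowest total cost among the candidates is at Q = 1700.0.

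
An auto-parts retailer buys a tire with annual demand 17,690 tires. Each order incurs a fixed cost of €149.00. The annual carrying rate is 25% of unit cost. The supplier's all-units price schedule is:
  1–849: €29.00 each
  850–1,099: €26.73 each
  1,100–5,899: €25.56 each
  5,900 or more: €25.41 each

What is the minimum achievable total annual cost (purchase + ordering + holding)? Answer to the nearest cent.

TC* ≈ €458,067.09

Holding cost per unit per year at price C is H = 0.25·C.
Candidates are each tier's EOQ (if it falls in that tier) and each price-break quantity.
Tier 1 (€29.00): EOQ = 852.7 exceeds tier's upper bound 849, so this tier is dominated.
EOQ at €26.73 = 888.2 (feasible in tier 2): TC = 17,690×€26.73 + (17,690/888.2)×149 + (888.2/2)×0.25×€26.73 = €478,788.98.
EOQ at €25.56 = 908.3 < 1100, so use break Q=1100: TC = 17,690×€25.56 + (17,690/1100.0)×149 + (1100.0/2)×0.25×€25.56 = €458,067.09.
EOQ at €25.41 = 911.0 < 5900, so use break Q=5900: TC = 17,690×€25.41 + (17,690/5900.0)×149 + (5900.0/2)×0.25×€25.41 = €468,689.52.
Lowest total cost among the candidates is at Q = 1100.0.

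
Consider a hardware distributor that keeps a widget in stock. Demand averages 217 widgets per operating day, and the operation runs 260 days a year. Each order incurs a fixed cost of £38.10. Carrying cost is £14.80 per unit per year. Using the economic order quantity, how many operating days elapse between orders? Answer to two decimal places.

T ≈ 2.48 days

Annual demand D = 217 × 260 = 56,420.
EOQ = √(2DS/H) = √(2 × 56,420 × 38.1 / 14.8) ≈ 538.97.
Cycle time = Q*/D × 260 = 538.97 / 56,420 × 260 ≈ 2.484 days.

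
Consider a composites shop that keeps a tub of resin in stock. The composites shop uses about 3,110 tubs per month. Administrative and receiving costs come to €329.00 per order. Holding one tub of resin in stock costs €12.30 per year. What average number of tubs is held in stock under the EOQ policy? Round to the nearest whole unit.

Annual demand D = 3,110 × 12 = 37,320.
The optimal lot size = √(2DS/H) = √(2 × 37,320 × 329 / 12.3) ≈ 1412.96.
Average inventory = Q*/2 ≈ 1412.96 / 2 = 706.482.

Average inventory ≈ 706 tubs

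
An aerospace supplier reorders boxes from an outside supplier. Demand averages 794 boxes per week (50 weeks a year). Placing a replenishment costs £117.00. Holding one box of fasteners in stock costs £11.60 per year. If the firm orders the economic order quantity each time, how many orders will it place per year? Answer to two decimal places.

N ≈ 44.36 orders per year

Annual demand D = 794 × 50 = 39,700.
The optimal lot size = √(2DS/H) = √(2 × 39,700 × 117 / 11.6) ≈ 894.90.
Orders per year = D / Q* = 39,700 / 894.90 ≈ 44.363.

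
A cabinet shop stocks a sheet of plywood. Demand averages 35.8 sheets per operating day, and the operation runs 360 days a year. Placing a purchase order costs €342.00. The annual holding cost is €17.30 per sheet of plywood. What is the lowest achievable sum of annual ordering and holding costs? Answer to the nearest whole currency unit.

Annual demand D = 35.8 × 360 = 12,888.
EOQ = √(2DS/H) = √(2 × 12,888 × 342 / 17.3) ≈ 713.83.
At Q*, ordering cost (D/Q*)S equals holding cost (Q*/2)H, each = √(DSH/2).
Minimum total = √(2DSH) = √(2 × 12,888 × 342 × 17.3) ≈ 12349.343.

TC* ≈ €12,349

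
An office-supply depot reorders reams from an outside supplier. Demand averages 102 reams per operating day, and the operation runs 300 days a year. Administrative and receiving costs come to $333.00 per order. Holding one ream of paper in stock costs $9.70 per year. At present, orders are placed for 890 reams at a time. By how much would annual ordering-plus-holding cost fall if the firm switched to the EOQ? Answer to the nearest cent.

Extra cost ≈ $1,705.77 per year

Annual demand D = 102 × 300 = 30,600.
EOQ = √(2DS/H) = √(2 × 30,600 × 333 / 9.7) ≈ 1449.48.
Cost at Q* = (D/Q*)S + (Q*/2)H = √(2DSH) ≈ $14,059.95.
Cost at Q = 890: (30,600/890)×333 + (890/2)×9.7 = $11,449.21 + $4,316.50 = $15,765.71.
Excess = $15,765.71 − $14,059.95 = $1,705.77.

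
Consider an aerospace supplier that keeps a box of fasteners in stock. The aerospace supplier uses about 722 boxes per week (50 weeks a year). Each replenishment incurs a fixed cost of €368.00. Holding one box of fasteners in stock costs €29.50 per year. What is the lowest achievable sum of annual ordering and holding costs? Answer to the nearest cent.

Annual demand D = 722 × 50 = 36,100.
EOQ = √(2DS/H) = √(2 × 36,100 × 368 / 29.5) ≈ 949.03.
At Q*, ordering cost (D/Q*)S equals holding cost (Q*/2)H, each = √(DSH/2).
Minimum total = √(2DSH) = √(2 × 36,100 × 368 × 29.5) ≈ 27996.485.

TC* ≈ €27,996.49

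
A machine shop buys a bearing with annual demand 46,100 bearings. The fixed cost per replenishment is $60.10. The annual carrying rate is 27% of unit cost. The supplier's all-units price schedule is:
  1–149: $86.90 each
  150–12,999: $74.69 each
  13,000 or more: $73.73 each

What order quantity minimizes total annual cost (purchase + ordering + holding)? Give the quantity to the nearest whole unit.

Q* ≈ 524 bearings

Holding cost per unit per year at price C is H = 0.27·C.
For each price level, check whether its EOQ is feasible; otherwise the best quantity at that price is the breakpoint.
Tier 1 ($86.90): EOQ = 486.0 exceeds tier's upper bound 149, so this tier is dominated.
EOQ at $74.69 = 524.2 (feasible in tier 2): TC = 46,100×$74.69 + (46,100/524.2)×60.1 + (524.2/2)×0.27×$74.69 = $3,453,779.99.
EOQ at $73.73 = 527.6 < 13000, so use break Q=13000: TC = 46,100×$73.73 + (46,100/13000.0)×60.1 + (13000.0/2)×0.27×$73.73 = $3,528,562.27.
Lowest total cost is $3,453,779.99 at Q = 524.2.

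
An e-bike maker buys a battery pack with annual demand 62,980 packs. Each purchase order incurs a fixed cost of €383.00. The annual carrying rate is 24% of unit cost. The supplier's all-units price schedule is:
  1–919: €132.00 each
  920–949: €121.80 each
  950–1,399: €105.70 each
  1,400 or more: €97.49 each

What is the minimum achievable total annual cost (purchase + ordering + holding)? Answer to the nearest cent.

TC* ≈ €6,173,517.27

Holding cost per unit per year at price C is H = 0.24·C.
Candidates are each tier's EOQ (if it falls in that tier) and each price-break quantity.
Tier 1 (€132.00): EOQ = 1234.0 exceeds tier's upper bound 919, so this tier is dominated.
Tier 2 (€121.80): EOQ = 1284.7 exceeds tier's upper bound 949, so this tier is dominated.
EOQ at €105.70 = 1379.0 (feasible in tier 3): TC = 62,980×€105.70 + (62,980/1379.0)×383 + (1379.0/2)×0.24×€105.70 = €6,691,969.14.
EOQ at €97.49 = 1435.9 (feasible in tier 4): TC = 62,980×€97.49 + (62,980/1435.9)×383 + (1435.9/2)×0.24×€97.49 = €6,173,517.27.
Lowest total cost among the candidates is at Q = 1435.9.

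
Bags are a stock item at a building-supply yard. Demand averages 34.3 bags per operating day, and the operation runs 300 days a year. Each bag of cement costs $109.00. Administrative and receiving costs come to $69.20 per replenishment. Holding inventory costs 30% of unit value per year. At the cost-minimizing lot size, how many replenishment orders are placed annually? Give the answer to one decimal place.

Annual demand D = 34.3 × 300 = 10,290.
Holding cost H = 0.30 × $109.00 = $32.7000 per unit per year.
Q* = √(2DS/H) = √(2 × 10,290 × 69.2 / 32.7) ≈ 208.69.
Orders per year = D / Q* = 10,290 / 208.69 ≈ 49.308.

N ≈ 49.3 orders per year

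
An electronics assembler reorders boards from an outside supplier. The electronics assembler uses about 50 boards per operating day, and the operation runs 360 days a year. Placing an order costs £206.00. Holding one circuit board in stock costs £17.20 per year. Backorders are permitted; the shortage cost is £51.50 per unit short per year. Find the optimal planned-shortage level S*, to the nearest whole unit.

S* ≈ 190 boards

Annual demand D = 50 × 360 = 18,000.
With planned backorders, Q* = √(2DS/H) · √((H+B)/B).
√(2DS/H) = √(2 × 18,000 × 206 / 17.2) = 656.630.
√((H+B)/B) = √((17.2+51.5)/51.5) = 1.1550.
Q* ≈ 758.395.
S* = Q* · H/(H+B) = 758.395 × 17.2/68.7 ≈ 189.875.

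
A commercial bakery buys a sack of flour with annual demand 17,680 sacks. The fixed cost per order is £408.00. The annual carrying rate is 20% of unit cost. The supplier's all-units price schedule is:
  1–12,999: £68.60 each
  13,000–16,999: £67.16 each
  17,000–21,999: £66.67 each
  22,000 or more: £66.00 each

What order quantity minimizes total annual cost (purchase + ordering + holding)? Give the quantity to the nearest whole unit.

Holding cost per unit per year at price C is H = 0.20·C.
Candidates are each tier's EOQ (if it falls in that tier) and each price-break quantity.
EOQ at £68.60 = 1025.4 (feasible in tier 1): TC = 17,680×£68.60 + (17,680/1025.4)×408 + (1025.4/2)×0.20×£68.60 = £1,226,917.00.
EOQ at £67.16 = 1036.4 < 13000, so use break Q=13000: TC = 17,680×£67.16 + (17,680/13000.0)×408 + (13000.0/2)×0.20×£67.16 = £1,275,251.68.
EOQ at £66.67 = 1040.2 < 17000, so use break Q=17000: TC = 17,680×£66.67 + (17,680/17000.0)×408 + (17000.0/2)×0.20×£66.67 = £1,292,488.92.
EOQ at £66.00 = 1045.4 < 22000, so use break Q=22000: TC = 17,680×£66.00 + (17,680/22000.0)×408 + (22000.0/2)×0.20×£66.00 = £1,312,407.88.
Lowest total cost is £1,226,917.00 at Q = 1025.4.

Q* ≈ 1,025 sacks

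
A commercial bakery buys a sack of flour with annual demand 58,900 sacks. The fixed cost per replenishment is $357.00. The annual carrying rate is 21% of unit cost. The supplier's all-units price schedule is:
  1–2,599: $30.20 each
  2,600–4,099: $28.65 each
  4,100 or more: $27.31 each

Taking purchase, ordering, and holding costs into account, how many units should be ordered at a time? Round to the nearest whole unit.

Q* ≈ 4,100 sacks

Holding cost per unit per year at price C is H = 0.21·C.
For each price level, check whether its EOQ is feasible; otherwise the best quantity at that price is the breakpoint.
EOQ at $30.20 = 2575.1 (feasible in tier 1): TC = 58,900×$30.20 + (58,900/2575.1)×357 + (2575.1/2)×0.21×$30.20 = $1,795,111.27.
EOQ at $28.65 = 2643.8 (feasible in tier 2): TC = 58,900×$28.65 + (58,900/2643.8)×357 + (2643.8/2)×0.21×$28.65 = $1,703,391.65.
EOQ at $27.31 = 2707.9 < 4100, so use break Q=4100: TC = 58,900×$27.31 + (58,900/4100.0)×357 + (4100.0/2)×0.21×$27.31 = $1,625,444.56.
Lowest total cost is $1,625,444.56 at Q = 4100.0.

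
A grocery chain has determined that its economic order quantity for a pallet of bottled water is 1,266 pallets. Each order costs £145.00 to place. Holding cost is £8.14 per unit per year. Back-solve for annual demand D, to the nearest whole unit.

Invert the EOQ relation Q*² = 2DS/H.
From Q* = √(2DS/H): D = Q*²H / (2S) = 1,266² × 8.14 / (2 × 145) = 44987.703.

D ≈ 44,988 pallets per year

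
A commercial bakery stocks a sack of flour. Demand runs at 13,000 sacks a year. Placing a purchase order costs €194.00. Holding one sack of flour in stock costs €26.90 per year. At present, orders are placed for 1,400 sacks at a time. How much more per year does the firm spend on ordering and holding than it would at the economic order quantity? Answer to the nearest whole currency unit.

Extra cost ≈ €8,983 per year

EOQ = √(2DS/H) = √(2 × 13,000 × 194 / 26.9) ≈ 433.02.
Cost at Q* = (D/Q*)S + (Q*/2)H = √(2DSH) ≈ €11,648.33.
Cost at Q = 1,400: (13,000/1,400)×194 + (1,400/2)×26.9 = €1,801.43 + €18,830.00 = €20,631.43.
Excess = €20,631.43 − €11,648.33 = €8,983.10.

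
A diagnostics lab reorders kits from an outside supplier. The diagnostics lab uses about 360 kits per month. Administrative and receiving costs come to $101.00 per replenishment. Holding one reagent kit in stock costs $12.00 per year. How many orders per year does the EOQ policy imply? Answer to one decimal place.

Annual demand D = 360 × 12 = 4,320.
Q* = √(2DS/H) = √(2 × 4,320 × 101 / 12) ≈ 269.67.
Orders per year = D / Q* = 4,320 / 269.67 ≈ 16.020.

N ≈ 16.0 orders per year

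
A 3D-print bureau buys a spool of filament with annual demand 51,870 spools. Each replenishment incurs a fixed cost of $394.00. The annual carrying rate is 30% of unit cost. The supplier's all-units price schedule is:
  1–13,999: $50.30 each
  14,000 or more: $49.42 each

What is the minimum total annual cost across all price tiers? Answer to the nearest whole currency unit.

TC* ≈ $2,633,896

Holding cost per unit per year at price C is H = 0.30·C.
For each price level, check whether its EOQ is feasible; otherwise the best quantity at that price is the breakpoint.
EOQ at $50.30 = 1645.8 (feasible in tier 1): TC = 51,870×$50.30 + (51,870/1645.8)×394 + (1645.8/2)×0.30×$50.30 = $2,633,896.10.
EOQ at $49.42 = 1660.4 < 14000, so use break Q=14000: TC = 51,870×$49.42 + (51,870/14000.0)×394 + (14000.0/2)×0.30×$49.42 = $2,668,657.17.
Lowest total cost among the candidates is at Q = 1645.8.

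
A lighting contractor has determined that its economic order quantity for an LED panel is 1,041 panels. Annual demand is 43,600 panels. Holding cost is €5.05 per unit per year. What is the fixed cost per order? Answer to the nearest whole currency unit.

Squaring Q* = √(2DS/H) gives Q*² = 2DS/H.
From Q* = √(2DS/H): S = Q*²H / (2D) = 1,041² × 5.05 / (2 × 43,600) = 62.7590.

S ≈ €63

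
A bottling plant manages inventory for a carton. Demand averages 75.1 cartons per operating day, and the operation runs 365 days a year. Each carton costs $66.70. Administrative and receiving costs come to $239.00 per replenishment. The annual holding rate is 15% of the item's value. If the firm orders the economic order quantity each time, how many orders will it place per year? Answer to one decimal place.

N ≈ 24.0 orders per year

Annual demand D = 75.1 × 365 = 27,411.5.
Holding cost H = 0.15 × $66.70 = $10.0050 per unit per year.
The optimal lot size = √(2DS/H) = √(2 × 27,411.5 × 239 / 10.005) ≈ 1144.38.
Orders per year = D / Q* = 27,411.5 / 1144.38 ≈ 23.953.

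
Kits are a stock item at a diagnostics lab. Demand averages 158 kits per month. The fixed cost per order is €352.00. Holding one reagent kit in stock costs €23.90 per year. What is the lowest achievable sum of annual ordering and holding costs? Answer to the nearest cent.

TC* ≈ €5,648.13

Annual demand D = 158 × 12 = 1,896.
EOQ = √(2DS/H) = √(2 × 1,896 × 352 / 23.9) ≈ 236.32.
At Q*, ordering cost (D/Q*)S equals holding cost (Q*/2)H, each = √(DSH/2).
Minimum total = √(2DSH) = √(2 × 1,896 × 352 × 23.9) ≈ 5648.127.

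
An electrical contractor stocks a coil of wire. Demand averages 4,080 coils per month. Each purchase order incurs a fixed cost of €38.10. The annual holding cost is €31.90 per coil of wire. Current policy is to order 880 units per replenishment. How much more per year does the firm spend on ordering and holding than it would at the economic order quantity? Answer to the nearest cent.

Annual demand D = 4,080 × 12 = 48,960.
EOQ = √(2DS/H) = √(2 × 48,960 × 38.1 / 31.9) ≈ 341.98.
Cost at Q* = (D/Q*)S + (Q*/2)H = √(2DSH) ≈ €10,909.22.
Cost at Q = 880: (48,960/880)×38.1 + (880/2)×31.9 = €2,119.75 + €14,036.00 = €16,155.75.
Excess = €16,155.75 − €10,909.22 = €5,246.53.

Extra cost ≈ €5,246.53 per year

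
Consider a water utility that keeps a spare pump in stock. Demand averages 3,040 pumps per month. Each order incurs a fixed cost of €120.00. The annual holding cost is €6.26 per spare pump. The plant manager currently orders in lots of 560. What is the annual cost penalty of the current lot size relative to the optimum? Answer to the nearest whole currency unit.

Annual demand D = 3,040 × 12 = 36,480.
EOQ = √(2DS/H) = √(2 × 36,480 × 120 / 6.26) ≈ 1182.62.
Cost at Q* = (D/Q*)S + (Q*/2)H = √(2DSH) ≈ €7,403.21.
Cost at Q = 560: (36,480/560)×120 + (560/2)×6.26 = €7,817.14 + €1,752.80 = €9,569.94.
Excess = €9,569.94 − €7,403.21 = €2,166.73.

Extra cost ≈ €2,167 per year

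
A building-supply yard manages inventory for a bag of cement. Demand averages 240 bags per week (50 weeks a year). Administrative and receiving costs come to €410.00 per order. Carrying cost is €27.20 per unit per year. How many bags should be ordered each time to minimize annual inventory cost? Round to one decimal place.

Annual demand D = 240 × 50 = 12,000.
EOQ = √(2DS / H) = √(2 × 12,000 × 410 / 27.2).
= √(9,840,000 / 27.2) = √361,764.7059 ≈ 601.469.

Q* ≈ 601.5 bags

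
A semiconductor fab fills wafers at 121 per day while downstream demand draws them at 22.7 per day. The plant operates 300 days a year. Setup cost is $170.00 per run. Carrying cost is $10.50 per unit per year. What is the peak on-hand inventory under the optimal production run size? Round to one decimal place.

Annual demand D = 22.7 × 300 = 6,810.
Production build-up factor (1 − d/p) = 1 − 22.7/121 = 0.8124.
Q* = √(2DS / (H(1 − d/p))) = √(2 × 6,810 × 170 / (10.5 × 0.8124)).
= √(2,315,400 / 8.5302) ≈ 520.996.
Maximum inventory = Q*(1 − d/p) = 520.996 × 0.8124 ≈ 423.255.

I_max ≈ 423.3 wafers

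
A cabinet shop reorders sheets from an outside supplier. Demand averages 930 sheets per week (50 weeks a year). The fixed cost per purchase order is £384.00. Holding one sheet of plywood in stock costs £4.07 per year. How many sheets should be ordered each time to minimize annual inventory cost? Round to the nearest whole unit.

Annual demand D = 930 × 50 = 46,500.
EOQ = √(2DS / H) = √(2 × 46,500 × 384 / 4.07).
= √(35,712,000 / 4.07) = √8,774,447.1744 ≈ 2962.169.

Q* ≈ 2,962 sheets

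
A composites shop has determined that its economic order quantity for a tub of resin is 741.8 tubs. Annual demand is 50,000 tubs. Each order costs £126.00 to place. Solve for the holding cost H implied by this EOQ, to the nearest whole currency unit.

H ≈ £23

Squaring Q* = √(2DS/H) gives Q*² = 2DS/H.
From Q* = √(2DS/H): H = 2DS / Q*² = 2 × 50,000 × 126 / 741.8² = 22.8980.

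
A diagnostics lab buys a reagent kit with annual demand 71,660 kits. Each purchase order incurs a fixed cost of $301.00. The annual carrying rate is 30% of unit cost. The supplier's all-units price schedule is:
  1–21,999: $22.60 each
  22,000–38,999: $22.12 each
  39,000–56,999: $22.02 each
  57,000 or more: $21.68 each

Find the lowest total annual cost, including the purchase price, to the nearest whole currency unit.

Holding cost per unit per year at price C is H = 0.30·C.
Evaluate total cost at each tier's feasible EOQ or, if the EOQ is below the tier, at the tier's minimum quantity.
EOQ at $22.60 = 2522.4 (feasible in tier 1): TC = 71,660×$22.60 + (71,660/2522.4)×301 + (2522.4/2)×0.30×$22.60 = $1,636,618.18.
EOQ at $22.12 = 2549.7 < 22000, so use break Q=22000: TC = 71,660×$22.12 + (71,660/22000.0)×301 + (22000.0/2)×0.30×$22.12 = $1,659,095.64.
EOQ at $22.02 = 2555.4 < 39000, so use break Q=39000: TC = 71,660×$22.02 + (71,660/39000.0)×301 + (39000.0/2)×0.30×$22.02 = $1,707,323.27.
EOQ at $21.68 = 2575.4 < 57000, so use break Q=57000: TC = 71,660×$21.68 + (71,660/57000.0)×301 + (57000.0/2)×0.30×$21.68 = $1,739,331.22.
Lowest total cost among the candidates is at Q = 2522.4.

TC* ≈ $1,636,618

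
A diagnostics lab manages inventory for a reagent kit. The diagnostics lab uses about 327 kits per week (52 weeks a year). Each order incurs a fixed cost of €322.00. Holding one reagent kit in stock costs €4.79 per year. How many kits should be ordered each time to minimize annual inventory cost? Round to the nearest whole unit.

Annual demand D = 327 × 52 = 17,004.
EOQ = √(2DS / H) = √(2 × 17,004 × 322 / 4.79).
= √(10,950,576 / 4.79) = √2,286,132.7766 ≈ 1511.996.

Q* ≈ 1,512 kits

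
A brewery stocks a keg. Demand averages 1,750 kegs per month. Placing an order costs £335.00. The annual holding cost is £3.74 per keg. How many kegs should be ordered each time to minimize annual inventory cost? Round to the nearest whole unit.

Q* ≈ 1,940 kegs

Annual demand D = 1,750 × 12 = 21,000.
EOQ = √(2DS / H) = √(2 × 21,000 × 335 / 3.74).
= √(14,070,000 / 3.74) = √3,762,032.0856 ≈ 1939.596.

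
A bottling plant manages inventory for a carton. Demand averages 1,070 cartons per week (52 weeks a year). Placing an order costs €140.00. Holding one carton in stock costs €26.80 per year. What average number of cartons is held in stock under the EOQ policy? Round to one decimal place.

Annual demand D = 1,070 × 52 = 55,640.
Q* = √(2DS/H) = √(2 × 55,640 × 140 / 26.8) ≈ 762.44.
Average inventory = Q*/2 ≈ 762.44 / 2 = 381.220.

Average inventory ≈ 381.2 cartons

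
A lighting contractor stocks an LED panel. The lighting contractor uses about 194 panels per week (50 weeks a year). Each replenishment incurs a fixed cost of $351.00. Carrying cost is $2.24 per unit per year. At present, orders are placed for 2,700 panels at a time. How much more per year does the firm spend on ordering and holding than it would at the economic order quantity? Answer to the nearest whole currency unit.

Extra cost ≈ $379 per year

Annual demand D = 194 × 50 = 9,700.
EOQ = √(2DS/H) = √(2 × 9,700 × 351 / 2.24) ≈ 1743.53.
Cost at Q* = (D/Q*)S + (Q*/2)H = √(2DSH) ≈ $3,905.52.
Cost at Q = 2,700: (9,700/2,700)×351 + (2,700/2)×2.24 = $1,261.00 + $3,024.00 = $4,285.00.
Excess = $4,285.00 − $3,905.52 = $379.48.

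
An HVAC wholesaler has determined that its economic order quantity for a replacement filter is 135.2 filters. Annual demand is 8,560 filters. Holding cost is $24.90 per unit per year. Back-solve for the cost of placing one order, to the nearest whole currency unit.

The basic EOQ model gives Q* = √(2DS/H); rearrange for the unknown.
From Q* = √(2DS/H): S = Q*²H / (2D) = 135.2² × 24.9 / (2 × 8,560) = 26.5858.

S ≈ $27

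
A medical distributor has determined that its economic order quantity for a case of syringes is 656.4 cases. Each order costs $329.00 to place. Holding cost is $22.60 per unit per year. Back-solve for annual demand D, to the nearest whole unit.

The basic EOQ model gives Q* = √(2DS/H); rearrange for the unknown.
From Q* = √(2DS/H): D = Q*²H / (2S) = 656.4² × 22.6 / (2 × 329) = 14798.568.

D ≈ 14,799 cases per year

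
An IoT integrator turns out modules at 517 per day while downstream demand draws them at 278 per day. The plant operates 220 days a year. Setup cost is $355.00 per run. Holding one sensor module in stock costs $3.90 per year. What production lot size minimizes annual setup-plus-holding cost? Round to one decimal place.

Q* ≈ 4,907.7 modules

Annual demand D = 278 × 220 = 61,160.
Production build-up factor (1 − d/p) = 1 − 278/517 = 0.4623.
Q* = √(2DS / (H(1 − d/p))) = √(2 × 61,160 × 355 / (3.9 × 0.4623)).
= √(43,423,600 / 1.8029) ≈ 4907.688.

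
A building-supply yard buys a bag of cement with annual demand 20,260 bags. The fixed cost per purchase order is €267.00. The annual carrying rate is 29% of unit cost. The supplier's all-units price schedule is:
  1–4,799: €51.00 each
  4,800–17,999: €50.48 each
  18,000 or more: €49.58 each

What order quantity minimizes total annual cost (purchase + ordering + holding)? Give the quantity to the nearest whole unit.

Q* ≈ 855 bags

Holding cost per unit per year at price C is H = 0.29·C.
For each price level, check whether its EOQ is feasible; otherwise the best quantity at that price is the breakpoint.
EOQ at €51.00 = 855.3 (feasible in tier 1): TC = 20,260×€51.00 + (20,260/855.3)×267 + (855.3/2)×0.29×€51.00 = €1,045,909.53.
EOQ at €50.48 = 859.7 < 4800, so use break Q=4800: TC = 20,260×€50.48 + (20,260/4800.0)×267 + (4800.0/2)×0.29×€50.48 = €1,058,985.84.
EOQ at €49.58 = 867.4 < 18000, so use break Q=18000: TC = 20,260×€49.58 + (20,260/18000.0)×267 + (18000.0/2)×0.29×€49.58 = €1,134,195.12.
Lowest total cost is €1,045,909.53 at Q = 855.3.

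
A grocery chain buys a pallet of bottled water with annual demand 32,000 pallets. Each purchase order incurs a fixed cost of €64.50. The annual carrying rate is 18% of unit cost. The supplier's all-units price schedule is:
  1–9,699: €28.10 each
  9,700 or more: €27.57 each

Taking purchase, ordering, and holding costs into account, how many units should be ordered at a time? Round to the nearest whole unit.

Holding cost per unit per year at price C is H = 0.18·C.
For each price level, check whether its EOQ is feasible; otherwise the best quantity at that price is the breakpoint.
EOQ at €28.10 = 903.4 (feasible in tier 1): TC = 32,000×€28.10 + (32,000/903.4)×64.5 + (903.4/2)×0.18×€28.10 = €903,769.40.
EOQ at €27.57 = 912.0 < 9700, so use break Q=9700: TC = 32,000×€27.57 + (32,000/9700.0)×64.5 + (9700.0/2)×0.18×€27.57 = €906,521.39.
Lowest total cost is €903,769.40 at Q = 903.4.

Q* ≈ 903 pallets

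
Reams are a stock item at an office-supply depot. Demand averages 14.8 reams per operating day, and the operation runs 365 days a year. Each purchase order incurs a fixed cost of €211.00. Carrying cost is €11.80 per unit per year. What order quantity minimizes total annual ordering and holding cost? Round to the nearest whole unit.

Q* ≈ 440 reams

Annual demand D = 14.8 × 365 = 5,402.
EOQ = √(2DS / H) = √(2 × 5,402 × 211 / 11.8).
= √(2,279,644 / 11.8) = √193,190.1695 ≈ 439.534.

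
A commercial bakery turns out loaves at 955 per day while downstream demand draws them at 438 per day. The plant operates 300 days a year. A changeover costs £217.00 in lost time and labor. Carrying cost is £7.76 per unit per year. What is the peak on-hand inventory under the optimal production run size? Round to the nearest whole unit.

I_max ≈ 1,995 loaves

Annual demand D = 438 × 300 = 131,400.
Production build-up factor (1 − d/p) = 1 − 438/955 = 0.5414.
Q* = √(2DS / (H(1 − d/p))) = √(2 × 131,400 × 217 / (7.76 × 0.5414)).
= √(57,027,600 / 4.201) ≈ 3684.411.
Maximum inventory = Q*(1 − d/p) = 3684.411 × 0.5414 ≈ 1994.598.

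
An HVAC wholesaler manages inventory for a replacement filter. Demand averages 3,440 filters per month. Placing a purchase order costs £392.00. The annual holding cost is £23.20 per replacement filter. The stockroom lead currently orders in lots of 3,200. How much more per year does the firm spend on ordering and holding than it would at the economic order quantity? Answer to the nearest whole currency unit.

Extra cost ≈ £14,775 per year

Annual demand D = 3,440 × 12 = 41,280.
EOQ = √(2DS/H) = √(2 × 41,280 × 392 / 23.2) ≈ 1181.09.
Cost at Q* = (D/Q*)S + (Q*/2)H = √(2DSH) ≈ £27,401.34.
Cost at Q = 3,200: (41,280/3,200)×392 + (3,200/2)×23.2 = £5,056.80 + £37,120.00 = £42,176.80.
Excess = £42,176.80 − £27,401.34 = £14,775.46.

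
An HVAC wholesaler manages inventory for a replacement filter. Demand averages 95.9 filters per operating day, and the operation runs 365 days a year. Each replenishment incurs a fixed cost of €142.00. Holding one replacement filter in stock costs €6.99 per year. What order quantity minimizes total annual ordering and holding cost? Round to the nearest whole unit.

Q* ≈ 1,193 filters

Annual demand D = 95.9 × 365 = 35,003.5.
EOQ = √(2DS / H) = √(2 × 35,003.5 × 142 / 6.99).
= √(9,940,994 / 6.99) = √1,422,173.6767 ≈ 1192.549.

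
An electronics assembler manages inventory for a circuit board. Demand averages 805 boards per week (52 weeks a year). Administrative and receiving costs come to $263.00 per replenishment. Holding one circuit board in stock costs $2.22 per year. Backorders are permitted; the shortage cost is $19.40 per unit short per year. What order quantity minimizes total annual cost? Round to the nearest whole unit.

Annual demand D = 805 × 52 = 41,860.
With planned backorders, Q* = √(2DS/H) · √((H+B)/B).
√(2DS/H) = √(2 × 41,860 × 263 / 2.22) = 3149.314.
√((H+B)/B) = √((2.22+19.4)/19.4) = 1.0557.
Q* ≈ 3324.627.

Q* ≈ 3,325 boards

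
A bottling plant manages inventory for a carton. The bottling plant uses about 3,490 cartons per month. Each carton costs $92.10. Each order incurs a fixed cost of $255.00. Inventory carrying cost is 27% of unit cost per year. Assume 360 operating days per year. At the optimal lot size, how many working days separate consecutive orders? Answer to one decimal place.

Annual demand D = 3,490 × 12 = 41,880.
Holding cost H = 0.27 × $92.10 = $24.8670 per unit per year.
EOQ = √(2DS/H) = √(2 × 41,880 × 255 / 24.867) ≈ 926.78.
Cycle time = Q*/D × 360 = 926.78 / 41,880 × 360 ≈ 7.967 days.

T ≈ 8.0 days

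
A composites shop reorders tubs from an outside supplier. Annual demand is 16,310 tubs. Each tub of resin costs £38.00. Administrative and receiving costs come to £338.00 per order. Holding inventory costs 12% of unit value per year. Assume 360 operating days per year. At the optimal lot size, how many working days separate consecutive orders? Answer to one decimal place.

Holding cost H = 0.12 × £38.00 = £4.5600 per unit per year.
EOQ = √(2DS/H) = √(2 × 16,310 × 338 / 4.56) ≈ 1554.96.
Cycle time = Q*/D × 360 = 1554.96 / 16,310 × 360 ≈ 34.322 days.

T ≈ 34.3 days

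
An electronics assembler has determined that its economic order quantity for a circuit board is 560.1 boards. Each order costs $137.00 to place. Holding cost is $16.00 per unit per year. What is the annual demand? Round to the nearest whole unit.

D ≈ 18,319 boards per year

Invert the EOQ relation Q*² = 2DS/H.
From Q* = √(2DS/H): D = Q*²H / (2S) = 560.1² × 16 / (2 × 137) = 18318.949.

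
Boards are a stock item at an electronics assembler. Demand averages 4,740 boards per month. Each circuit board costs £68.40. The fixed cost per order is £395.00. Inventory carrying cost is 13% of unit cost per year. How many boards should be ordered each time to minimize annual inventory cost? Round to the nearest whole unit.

Annual demand D = 4,740 × 12 = 56,880.
Holding cost H = 0.13 × £68.40 = £8.8920 per unit per year.
EOQ = √(2DS / H) = √(2 × 56,880 × 395 / 8.892).
= √(44,935,200 / 8.892) = √5,053,441.2955 ≈ 2247.986.

Q* ≈ 2,248 boards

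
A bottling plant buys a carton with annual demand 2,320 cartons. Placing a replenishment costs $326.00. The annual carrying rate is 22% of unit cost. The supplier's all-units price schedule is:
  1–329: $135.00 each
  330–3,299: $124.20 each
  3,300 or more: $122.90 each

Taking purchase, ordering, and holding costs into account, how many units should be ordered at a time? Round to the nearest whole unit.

Q* ≈ 330 cartons

Holding cost per unit per year at price C is H = 0.22·C.
Evaluate total cost at each tier's feasible EOQ or, if the EOQ is below the tier, at the tier's minimum quantity.
EOQ at $135.00 = 225.7 (feasible in tier 1): TC = 2,320×$135.00 + (2,320/225.7)×326 + (225.7/2)×0.22×$135.00 = $319,902.64.
EOQ at $124.20 = 235.3 < 330, so use break Q=330: TC = 2,320×$124.20 + (2,320/330.0)×326 + (330.0/2)×0.22×$124.20 = $294,944.34.
EOQ at $122.90 = 236.5 < 3300, so use break Q=3300: TC = 2,320×$122.90 + (2,320/3300.0)×326 + (3300.0/2)×0.22×$122.90 = $329,969.89.
Lowest total cost is $294,944.34 at Q = 330.0.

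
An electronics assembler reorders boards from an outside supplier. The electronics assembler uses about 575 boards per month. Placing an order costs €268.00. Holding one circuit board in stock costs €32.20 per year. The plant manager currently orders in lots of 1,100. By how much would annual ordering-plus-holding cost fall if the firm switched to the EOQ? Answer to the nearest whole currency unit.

Extra cost ≈ €8,478 per year

Annual demand D = 575 × 12 = 6,900.
EOQ = √(2DS/H) = √(2 × 6,900 × 268 / 32.2) ≈ 338.91.
Cost at Q* = (D/Q*)S + (Q*/2)H = √(2DSH) ≈ €10,912.77.
Cost at Q = 1,100: (6,900/1,100)×268 + (1,100/2)×32.2 = €1,681.09 + €17,710.00 = €19,391.09.
Excess = €19,391.09 − €10,912.77 = €8,478.32.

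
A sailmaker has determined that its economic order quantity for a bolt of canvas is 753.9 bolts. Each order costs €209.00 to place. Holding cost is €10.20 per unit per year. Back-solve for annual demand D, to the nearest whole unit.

The basic EOQ model gives Q* = √(2DS/H); rearrange for the unknown.
From Q* = √(2DS/H): D = Q*²H / (2S) = 753.9² × 10.2 / (2 × 209) = 13869.199.

D ≈ 13,869 bolts per year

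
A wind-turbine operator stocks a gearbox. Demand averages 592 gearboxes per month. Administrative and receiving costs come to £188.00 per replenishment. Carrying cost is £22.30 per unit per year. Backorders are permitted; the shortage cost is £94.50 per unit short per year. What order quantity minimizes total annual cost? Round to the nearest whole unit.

Q* ≈ 385 gearboxes

Annual demand D = 592 × 12 = 7,104.
With planned backorders, Q* = √(2DS/H) · √((H+B)/B).
√(2DS/H) = √(2 × 7,104 × 188 / 22.3) = 346.093.
√((H+B)/B) = √((22.3+94.5)/94.5) = 1.1117.
Q* ≈ 384.768.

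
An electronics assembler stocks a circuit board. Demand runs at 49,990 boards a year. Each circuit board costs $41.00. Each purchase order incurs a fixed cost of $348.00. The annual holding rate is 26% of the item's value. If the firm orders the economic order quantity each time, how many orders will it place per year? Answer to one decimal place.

Holding cost H = 0.26 × $41.00 = $10.6600 per unit per year.
EOQ = √(2DS/H) = √(2 × 49,990 × 348 / 10.66) ≈ 1806.62.
Orders per year = D / Q* = 49,990 / 1806.62 ≈ 27.670.

N ≈ 27.7 orders per year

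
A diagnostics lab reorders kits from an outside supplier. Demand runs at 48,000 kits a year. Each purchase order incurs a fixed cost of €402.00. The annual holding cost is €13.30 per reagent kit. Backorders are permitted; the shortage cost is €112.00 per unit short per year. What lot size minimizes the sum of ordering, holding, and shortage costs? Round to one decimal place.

Q* ≈ 1,801.7 kits

With planned backorders, Q* = √(2DS/H) · √((H+B)/B).
√(2DS/H) = √(2 × 48,000 × 402 / 13.3) = 1703.424.
√((H+B)/B) = √((13.3+112)/112) = 1.0577.
Q* ≈ 1801.728.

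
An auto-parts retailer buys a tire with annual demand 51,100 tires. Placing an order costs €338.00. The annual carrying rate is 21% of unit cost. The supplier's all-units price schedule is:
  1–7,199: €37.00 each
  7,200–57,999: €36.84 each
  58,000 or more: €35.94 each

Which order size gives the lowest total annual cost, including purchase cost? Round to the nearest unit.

Q* ≈ 2,108 tires

Holding cost per unit per year at price C is H = 0.21·C.
Candidates are each tier's EOQ (if it falls in that tier) and each price-break quantity.
EOQ at €37.00 = 2108.5 (feasible in tier 1): TC = 51,100×€37.00 + (51,100/2108.5)×338 + (2108.5/2)×0.21×€37.00 = €1,907,083.03.
EOQ at €36.84 = 2113.1 < 7200, so use break Q=7200: TC = 51,100×€36.84 + (51,100/7200.0)×338 + (7200.0/2)×0.21×€36.84 = €1,912,773.90.
EOQ at €35.94 = 2139.4 < 58000, so use break Q=58000: TC = 51,100×€35.94 + (51,100/58000.0)×338 + (58000.0/2)×0.21×€35.94 = €2,055,706.39.
Lowest total cost is €1,907,083.03 at Q = 2108.5.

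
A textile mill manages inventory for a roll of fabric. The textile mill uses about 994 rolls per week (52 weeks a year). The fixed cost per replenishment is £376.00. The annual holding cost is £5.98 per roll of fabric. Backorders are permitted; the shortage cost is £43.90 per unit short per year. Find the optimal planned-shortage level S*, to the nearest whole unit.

Annual demand D = 994 × 52 = 51,688.
With planned backorders, Q* = √(2DS/H) · √((H+B)/B).
√(2DS/H) = √(2 × 51,688 × 376 / 5.98) = 2549.489.
√((H+B)/B) = √((5.98+43.9)/43.9) = 1.0659.
Q* ≈ 2717.591.
S* = Q* · H/(H+B) = 2717.591 × 5.98/49.88 ≈ 325.806.

S* ≈ 326 rolls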